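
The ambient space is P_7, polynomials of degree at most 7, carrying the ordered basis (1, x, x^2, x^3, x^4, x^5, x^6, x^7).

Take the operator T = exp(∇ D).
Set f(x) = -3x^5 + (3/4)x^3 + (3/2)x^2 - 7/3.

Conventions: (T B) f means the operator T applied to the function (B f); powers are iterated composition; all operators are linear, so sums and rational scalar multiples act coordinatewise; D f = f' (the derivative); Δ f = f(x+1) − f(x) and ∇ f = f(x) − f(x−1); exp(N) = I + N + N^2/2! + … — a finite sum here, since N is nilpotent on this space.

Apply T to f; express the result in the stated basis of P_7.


order-1 term: -60x^3 + 90x^2 - (111/2)x + 63/4
order-2 term: -180x + 180
the series for exp(∇ D) f terminates at order 2
exp(∇ D) f = -3x^5 - (237/4)x^3 + (183/2)x^2 - (471/2)x + 2321/12

g(x) = -3x^5 - (237/4)x^3 + (183/2)x^2 - (471/2)x + 2321/12


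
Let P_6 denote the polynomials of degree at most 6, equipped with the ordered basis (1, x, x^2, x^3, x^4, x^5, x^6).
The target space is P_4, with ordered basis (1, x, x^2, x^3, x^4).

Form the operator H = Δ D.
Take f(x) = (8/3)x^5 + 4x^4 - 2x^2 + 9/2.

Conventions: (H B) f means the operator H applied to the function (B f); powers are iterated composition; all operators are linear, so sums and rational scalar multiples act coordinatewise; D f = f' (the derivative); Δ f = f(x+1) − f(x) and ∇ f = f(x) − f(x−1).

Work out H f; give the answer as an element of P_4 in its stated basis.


the image equals g(x) = (160/3)x^3 + 128x^2 + (304/3)x + 76/3

D f = (40/3)x^4 + 16x^3 - 4x
Δ D f = (160/3)x^3 + 128x^2 + (304/3)x + 76/3


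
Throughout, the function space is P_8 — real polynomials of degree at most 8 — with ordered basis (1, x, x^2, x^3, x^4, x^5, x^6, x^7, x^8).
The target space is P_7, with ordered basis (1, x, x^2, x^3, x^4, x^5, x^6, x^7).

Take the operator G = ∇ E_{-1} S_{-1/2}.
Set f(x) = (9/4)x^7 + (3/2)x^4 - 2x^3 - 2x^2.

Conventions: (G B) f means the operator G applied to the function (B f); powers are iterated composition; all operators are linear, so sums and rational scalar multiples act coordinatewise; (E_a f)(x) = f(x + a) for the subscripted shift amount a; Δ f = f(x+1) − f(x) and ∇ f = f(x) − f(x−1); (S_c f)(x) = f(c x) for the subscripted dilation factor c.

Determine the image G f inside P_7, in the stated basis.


the image equals g(x) = -(63/512)x^6 + (567/512)x^5 - (2205/512)x^4 + (4917/512)x^3 - (6339/512)x^2 + (3649/512)x - 199/512

S_{-1/2} f = -(9/512)x^7 + (3/32)x^4 + (1/4)x^3 - (1/2)x^2
E_{-1} S_{-1/2} f = -(9/512)x^7 + (63/512)x^6 - (189/512)x^5 + (363/512)x^4 - (379/512)x^3 - (163/512)x^2 + (641/512)x - 327/512
∇ E_{-1} S_{-1/2} f = -(63/512)x^6 + (567/512)x^5 - (2205/512)x^4 + (4917/512)x^3 - (6339/512)x^2 + (3649/512)x - 199/512


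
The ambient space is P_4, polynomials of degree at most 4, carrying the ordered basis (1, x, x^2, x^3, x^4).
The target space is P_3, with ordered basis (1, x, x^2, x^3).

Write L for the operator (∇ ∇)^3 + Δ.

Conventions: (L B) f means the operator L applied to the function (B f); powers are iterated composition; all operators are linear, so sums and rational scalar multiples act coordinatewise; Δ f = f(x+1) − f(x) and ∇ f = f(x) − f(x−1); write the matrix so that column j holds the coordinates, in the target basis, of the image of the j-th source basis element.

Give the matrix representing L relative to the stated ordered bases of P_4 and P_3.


the matrix is [[0, 1, 1, 1, 1]; [0, 0, 2, 3, 4]; [0, 0, 0, 3, 6]; [0, 0, 0, 0, 4]] (rows listed top to bottom)

image of 1: 0
image of x: 1
image of x^2: 2x + 1
image of x^3: 3x^2 + 3x + 1
image of x^4: 4x^3 + 6x^2 + 4x + 1
each image's coordinates form column j of the matrix


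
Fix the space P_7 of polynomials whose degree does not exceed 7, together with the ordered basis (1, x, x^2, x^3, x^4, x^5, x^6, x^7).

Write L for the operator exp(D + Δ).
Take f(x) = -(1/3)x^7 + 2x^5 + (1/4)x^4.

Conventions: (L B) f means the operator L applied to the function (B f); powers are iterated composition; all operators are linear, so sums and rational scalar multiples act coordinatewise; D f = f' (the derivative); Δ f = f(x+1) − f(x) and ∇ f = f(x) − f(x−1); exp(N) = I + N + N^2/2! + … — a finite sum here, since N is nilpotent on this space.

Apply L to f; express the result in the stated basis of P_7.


order-1 term: -(14/3)x^6 - 7x^5 + (25/3)x^4 + (31/3)x^3 + (29/2)x^2 + (26/3)x + 23/12
order-2 term: -28x^5 - 70x^4 - (145/3)x^3 - 14x^2 + (89/3)x + 233/12
order-3 term: -(280/3)x^4 - 280x^3 - 330x^2 - 207x - 101/3
order-4 term: -(560/3)x^3 - 560x^2 - (1900/3)x - 838/3
order-5 term: -224x^2 - 560x - 1208/3
order-6 term: -(448/3)x - 224
order-7 term: -128/3
the series for exp(D + Δ) f terminates at order 7
exp(D + Δ) f = -(1/3)x^7 - (14/3)x^6 - 33x^5 - (619/4)x^4 - (1514/3)x^3 - (2227/2)x^2 - (4534/3)x - 961

the image equals g(x) = -(1/3)x^7 - (14/3)x^6 - 33x^5 - (619/4)x^4 - (1514/3)x^3 - (2227/2)x^2 - (4534/3)x - 961


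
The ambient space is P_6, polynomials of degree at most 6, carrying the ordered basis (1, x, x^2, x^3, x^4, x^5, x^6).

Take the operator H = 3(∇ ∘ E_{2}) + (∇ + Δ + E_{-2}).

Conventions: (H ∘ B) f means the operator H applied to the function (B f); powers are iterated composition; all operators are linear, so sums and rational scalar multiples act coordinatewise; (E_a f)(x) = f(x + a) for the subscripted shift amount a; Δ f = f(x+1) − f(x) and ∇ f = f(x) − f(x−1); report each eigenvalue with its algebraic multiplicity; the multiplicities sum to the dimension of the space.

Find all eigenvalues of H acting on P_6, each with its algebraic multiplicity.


image of 1: 1
image of x: x + 3
image of x^2: x^2 + 6x + 13
image of x^3: x^3 + 9x^2 + 39x + 15
image of x^4: x^4 + 12x^3 + 78x^2 + 60x + 61
image of x^5: x^5 + 15x^4 + 130x^3 + 150x^2 + 305x + 63
image of x^6: x^6 + 18x^5 + 195x^4 + 300x^3 + 915x^2 + 378x + 253
the matrix is upper triangular; its diagonal is (1, 1, 1, 1, 1, 1, 1)
for a triangular matrix the eigenvalues are the diagonal entries, with algebraic multiplicity their repetition count

λ = 1 (multiplicity 7)


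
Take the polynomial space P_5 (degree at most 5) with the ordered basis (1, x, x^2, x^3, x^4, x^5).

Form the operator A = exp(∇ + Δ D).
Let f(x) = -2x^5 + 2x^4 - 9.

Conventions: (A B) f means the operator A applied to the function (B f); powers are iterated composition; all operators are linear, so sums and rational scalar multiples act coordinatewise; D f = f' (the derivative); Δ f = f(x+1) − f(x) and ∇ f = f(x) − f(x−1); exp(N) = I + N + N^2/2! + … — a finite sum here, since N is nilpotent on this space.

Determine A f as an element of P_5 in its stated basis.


the result is g(x) = -2x^5 - 8x^4 - 32x^3 - 136x^2 - 226x - 205

order-1 term: -10x^4 - 12x^3 - 68x^2 + 2x - 6
order-2 term: -20x^3 - 48x^2 - 166x - 72
order-3 term: -20x^2 - 52x - 98
order-4 term: -10x - 18
order-5 term: -2
the series for exp(∇ + Δ D) f terminates at order 5
exp(∇ + Δ D) f = -2x^5 - 8x^4 - 32x^3 - 136x^2 - 226x - 205


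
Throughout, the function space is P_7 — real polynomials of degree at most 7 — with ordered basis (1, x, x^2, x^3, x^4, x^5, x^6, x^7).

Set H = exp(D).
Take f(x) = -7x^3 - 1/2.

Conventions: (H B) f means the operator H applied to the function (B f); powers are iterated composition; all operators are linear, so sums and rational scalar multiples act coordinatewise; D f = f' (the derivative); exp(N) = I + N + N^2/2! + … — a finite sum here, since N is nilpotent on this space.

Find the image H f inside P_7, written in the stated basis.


the result is g(x) = -7x^3 - 21x^2 - 21x - 15/2

order-1 term: -21x^2
order-2 term: -21x
order-3 term: -7
the series for exp(D) f terminates at order 3
exp(D) f = -7x^3 - 21x^2 - 21x - 15/2


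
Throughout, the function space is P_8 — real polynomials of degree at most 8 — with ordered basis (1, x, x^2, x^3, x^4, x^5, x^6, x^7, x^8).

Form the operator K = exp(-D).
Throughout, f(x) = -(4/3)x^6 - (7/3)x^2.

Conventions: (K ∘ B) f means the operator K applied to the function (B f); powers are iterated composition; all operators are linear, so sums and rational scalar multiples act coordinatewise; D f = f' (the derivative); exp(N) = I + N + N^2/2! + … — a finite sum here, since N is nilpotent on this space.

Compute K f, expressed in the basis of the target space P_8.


order-1 term: 8x^5 + (14/3)x
order-2 term: -20x^4 - 7/3
order-3 term: (80/3)x^3
order-4 term: -20x^2
order-5 term: 8x
order-6 term: -4/3
the series for exp(-D) f terminates at order 6
exp(-D) f = -(4/3)x^6 + 8x^5 - 20x^4 + (80/3)x^3 - (67/3)x^2 + (38/3)x - 11/3

the image equals g(x) = -(4/3)x^6 + 8x^5 - 20x^4 + (80/3)x^3 - (67/3)x^2 + (38/3)x - 11/3


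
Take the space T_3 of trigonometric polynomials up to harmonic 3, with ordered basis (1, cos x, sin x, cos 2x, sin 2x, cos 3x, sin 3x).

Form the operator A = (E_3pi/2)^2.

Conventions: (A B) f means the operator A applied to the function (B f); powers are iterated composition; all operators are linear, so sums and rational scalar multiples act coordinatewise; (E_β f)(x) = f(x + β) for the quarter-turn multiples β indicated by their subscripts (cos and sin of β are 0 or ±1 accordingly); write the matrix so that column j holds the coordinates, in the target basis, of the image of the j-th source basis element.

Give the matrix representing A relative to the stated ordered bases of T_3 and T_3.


the matrix is [[1, 0, 0, 0, 0, 0, 0]; [0, -1, 0, 0, 0, 0, 0]; [0, 0, -1, 0, 0, 0, 0]; [0, 0, 0, 1, 0, 0, 0]; [0, 0, 0, 0, 1, 0, 0]; [0, 0, 0, 0, 0, -1, 0]; [0, 0, 0, 0, 0, 0, -1]] (rows listed top to bottom)

image of 1: 1
image of cos x: -cos x
image of sin x: -sin x
image of cos 2x: cos 2x
image of sin 2x: sin 2x
image of cos 3x: -cos 3x
image of sin 3x: -sin 3x
each image's coordinates form column j of the matrix


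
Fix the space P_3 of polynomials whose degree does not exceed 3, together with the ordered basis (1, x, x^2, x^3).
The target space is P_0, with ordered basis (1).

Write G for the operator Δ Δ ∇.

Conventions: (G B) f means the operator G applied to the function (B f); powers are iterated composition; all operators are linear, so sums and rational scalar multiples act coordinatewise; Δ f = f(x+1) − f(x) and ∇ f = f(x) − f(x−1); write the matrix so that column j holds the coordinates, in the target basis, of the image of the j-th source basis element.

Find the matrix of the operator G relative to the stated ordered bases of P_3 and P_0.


image of 1: 0
image of x: 0
image of x^2: 0
image of x^3: 6
each image's coordinates form column j of the matrix

the matrix is [[0, 0, 0, 6]] (rows listed top to bottom)


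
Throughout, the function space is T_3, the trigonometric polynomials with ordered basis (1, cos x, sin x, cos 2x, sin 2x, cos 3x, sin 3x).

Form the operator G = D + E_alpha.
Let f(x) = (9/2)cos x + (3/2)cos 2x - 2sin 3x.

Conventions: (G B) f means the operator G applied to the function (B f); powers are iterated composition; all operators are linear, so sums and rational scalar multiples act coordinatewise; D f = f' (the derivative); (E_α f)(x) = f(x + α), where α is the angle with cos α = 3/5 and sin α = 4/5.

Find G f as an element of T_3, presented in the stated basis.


the result is g(x) = (27/10)cos x - (81/10)sin x - (21/50)cos 2x - (111/25)sin 2x - (838/125)cos 3x + (234/125)sin 3x

D f = -(9/2)sin x - 3sin 2x - 6cos 3x
E_alpha f = (27/10)cos x - (18/5)sin x - (21/50)cos 2x - (36/25)sin 2x - (88/125)cos 3x + (234/125)sin 3x
(D + E_alpha) f = (27/10)cos x - (81/10)sin x - (21/50)cos 2x - (111/25)sin 2x - (838/125)cos 3x + (234/125)sin 3x


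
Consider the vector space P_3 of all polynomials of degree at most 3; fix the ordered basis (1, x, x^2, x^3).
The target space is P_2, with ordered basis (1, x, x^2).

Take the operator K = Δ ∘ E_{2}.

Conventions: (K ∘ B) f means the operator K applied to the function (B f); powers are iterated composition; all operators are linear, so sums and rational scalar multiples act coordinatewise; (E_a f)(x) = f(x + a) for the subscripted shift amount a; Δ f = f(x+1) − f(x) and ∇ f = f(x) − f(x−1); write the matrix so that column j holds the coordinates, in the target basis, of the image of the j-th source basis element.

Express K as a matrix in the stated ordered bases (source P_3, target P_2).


image of 1: 0
image of x: 1
image of x^2: 2x + 5
image of x^3: 3x^2 + 15x + 19
each image's coordinates form column j of the matrix

the matrix is [[0, 1, 5, 19]; [0, 0, 2, 15]; [0, 0, 0, 3]] (rows listed top to bottom)


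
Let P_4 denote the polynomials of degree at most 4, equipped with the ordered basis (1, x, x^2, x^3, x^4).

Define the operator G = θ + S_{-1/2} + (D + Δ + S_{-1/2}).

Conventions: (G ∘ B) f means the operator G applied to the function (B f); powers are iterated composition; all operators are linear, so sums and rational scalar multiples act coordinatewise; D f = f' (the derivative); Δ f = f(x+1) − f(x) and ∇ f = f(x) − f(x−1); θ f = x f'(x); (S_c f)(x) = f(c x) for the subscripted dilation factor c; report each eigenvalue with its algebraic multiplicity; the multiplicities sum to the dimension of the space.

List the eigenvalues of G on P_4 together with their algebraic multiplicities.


image of 1: 2
image of x: 2
image of x^2: (5/2)x^2 + 4x + 1
image of x^3: (11/4)x^3 + 6x^2 + 3x + 1
image of x^4: (33/8)x^4 + 8x^3 + 6x^2 + 4x + 1
the matrix is upper triangular; its diagonal is (2, 0, 5/2, 11/4, 33/8)
for a triangular matrix the eigenvalues are the diagonal entries, with algebraic multiplicity their repetition count

λ = 0 (multiplicity 1), λ = 2 (multiplicity 1), λ = 5/2 (multiplicity 1), λ = 11/4 (multiplicity 1), λ = 33/8 (multiplicity 1)


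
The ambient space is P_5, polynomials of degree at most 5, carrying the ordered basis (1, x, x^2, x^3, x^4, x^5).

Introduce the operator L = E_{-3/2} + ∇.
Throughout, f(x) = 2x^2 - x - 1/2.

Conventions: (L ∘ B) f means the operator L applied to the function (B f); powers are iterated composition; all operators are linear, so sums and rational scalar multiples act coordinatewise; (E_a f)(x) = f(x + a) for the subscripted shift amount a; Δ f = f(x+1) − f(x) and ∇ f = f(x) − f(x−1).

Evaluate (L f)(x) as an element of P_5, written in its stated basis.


E_{-3/2} f = 2x^2 - 7x + 11/2
∇ f = 4x - 3
(E_{-3/2} + ∇) f = 2x^2 - 3x + 5/2

the result is g(x) = 2x^2 - 3x + 5/2


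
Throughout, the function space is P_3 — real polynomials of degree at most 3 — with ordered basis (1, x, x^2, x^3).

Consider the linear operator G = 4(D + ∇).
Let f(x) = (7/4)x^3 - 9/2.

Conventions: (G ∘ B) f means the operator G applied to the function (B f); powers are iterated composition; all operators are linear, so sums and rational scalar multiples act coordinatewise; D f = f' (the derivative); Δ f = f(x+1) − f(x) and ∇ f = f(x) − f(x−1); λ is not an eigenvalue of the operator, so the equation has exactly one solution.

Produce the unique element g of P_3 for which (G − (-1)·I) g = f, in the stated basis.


the image equals g(x) = (7/4)x^3 - 42x^2 + 693x - 11447/2

write g with unknown coordinates in the stated basis and equate coefficients in (G − (-1)·I) g = f
solving from the highest basis element down gives g = (7/4)x^3 - 42x^2 + 693x - 11447/2
check: G g = 42x^2 - 693x + 5719
so G g − (-1)·g = (7/4)x^3 - 9/2 = f ✓


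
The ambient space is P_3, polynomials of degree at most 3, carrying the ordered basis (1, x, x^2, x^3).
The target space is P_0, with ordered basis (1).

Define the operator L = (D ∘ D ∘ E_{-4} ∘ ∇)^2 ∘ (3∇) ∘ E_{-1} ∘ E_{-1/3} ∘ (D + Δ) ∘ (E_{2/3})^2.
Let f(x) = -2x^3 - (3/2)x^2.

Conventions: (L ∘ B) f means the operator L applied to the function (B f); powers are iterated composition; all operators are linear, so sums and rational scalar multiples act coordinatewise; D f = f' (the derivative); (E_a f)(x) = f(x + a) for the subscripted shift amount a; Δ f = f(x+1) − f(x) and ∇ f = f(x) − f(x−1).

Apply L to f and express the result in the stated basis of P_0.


the result is g(x) = 0

E_{2/3} f = -2x^3 - (11/2)x^2 - (14/3)x - 34/27
E_{2/3} E_{2/3} f = -2x^3 - (19/2)x^2 - (44/3)x - 200/27
D (E_{2/3})^2 f = -6x^2 - 19x - 44/3
Δ (E_{2/3})^2 f = -6x^2 - 25x - 157/6
(D + Δ) (E_{2/3})^2 f = -12x^2 - 44x - 245/6
E_{-1/3} (D + Δ) (E_{2/3})^2 f = -12x^2 - 36x - 55/2
E_{-1} E_{-1/3} (D + Δ) (E_{2/3})^2 f = -12x^2 - 12x - 7/2
∇ (E_{-1} ∘ E_{-1/3}) (D + Δ) (E_{2/3})^2 f = -24x
(3∇) (E_{-1} ∘ E_{-1/3}) (D + Δ) (E_{2/3})^2 f = -72x
∇ ((3∇) ∘ E_{-1} ∘ E_{-1/3} ∘ (D + Δ)) (E_{2/3})^2 f = -72
E_{-4} ∇ ((3∇) ∘ E_{-1} ∘ E_{-1/3} ∘ (D + Δ)) (E_{2/3})^2 f = -72
D (E_{-4} ∘ ∇) ((3∇) ∘ E_{-1} ∘ E_{-1/3} ∘ (D + Δ)) (E_{2/3})^2 f = 0
D D (E_{-4} ∘ ∇) ((3∇) ∘ E_{-1} ∘ E_{-1/3} ∘ (D + Δ)) (E_{2/3})^2 f = 0
∇ (D ∘ D ∘ E_{-4} ∘ ∇) ((3∇) ∘ E_{-1} ∘ E_{-1/3} ∘ (D + Δ)) (E_{2/3})^2 f = 0
E_{-4} ∇ (D ∘ D ∘ E_{-4} ∘ ∇) ((3∇) ∘ E_{-1} ∘ E_{-1/3} ∘ (D + Δ)) (E_{2/3})^2 f = 0
D (E_{-4} ∘ ∇) (D ∘ D ∘ E_{-4} ∘ ∇) ((3∇) ∘ E_{-1} ∘ E_{-1/3} ∘ (D + Δ)) (E_{2/3})^2 f = 0
D D (E_{-4} ∘ ∇) (D ∘ D ∘ E_{-4} ∘ ∇) ((3∇) ∘ E_{-1} ∘ E_{-1/3} ∘ (D + Δ)) (E_{2/3})^2 f = 0


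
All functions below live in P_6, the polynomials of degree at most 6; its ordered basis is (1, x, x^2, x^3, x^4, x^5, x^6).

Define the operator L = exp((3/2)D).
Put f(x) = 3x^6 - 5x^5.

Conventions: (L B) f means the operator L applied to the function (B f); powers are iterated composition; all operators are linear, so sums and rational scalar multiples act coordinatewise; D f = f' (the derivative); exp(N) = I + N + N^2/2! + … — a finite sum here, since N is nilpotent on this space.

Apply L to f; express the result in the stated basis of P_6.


the result is g(x) = 3x^6 + 22x^5 + (255/4)x^4 + 90x^3 + (945/16)x^2 + (81/8)x - 243/64

order-1 term: 27x^5 - (75/2)x^4
order-2 term: (405/4)x^4 - (225/2)x^3
order-3 term: (405/2)x^3 - (675/4)x^2
order-4 term: (3645/16)x^2 - (2025/16)x
order-5 term: (2187/16)x - 1215/32
order-6 term: 2187/64
the series for exp((3/2)D) f terminates at order 6
exp((3/2)D) f = 3x^6 + 22x^5 + (255/4)x^4 + 90x^3 + (945/16)x^2 + (81/8)x - 243/64


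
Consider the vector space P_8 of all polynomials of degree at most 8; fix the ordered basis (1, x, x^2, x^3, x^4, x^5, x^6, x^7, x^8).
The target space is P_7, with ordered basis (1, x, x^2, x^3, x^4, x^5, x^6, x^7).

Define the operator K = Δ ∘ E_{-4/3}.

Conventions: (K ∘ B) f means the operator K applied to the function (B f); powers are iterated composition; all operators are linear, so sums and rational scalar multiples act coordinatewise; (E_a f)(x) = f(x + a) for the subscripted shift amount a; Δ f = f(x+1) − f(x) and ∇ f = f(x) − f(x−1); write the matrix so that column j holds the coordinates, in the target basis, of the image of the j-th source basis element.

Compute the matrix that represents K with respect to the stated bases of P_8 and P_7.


image of 1: 0
image of x: 1
image of x^2: 2x - 5/3
image of x^3: 3x^2 - 5x + 7/3
image of x^4: 4x^3 - 10x^2 + (28/3)x - 85/27
image of x^5: 5x^4 - (50/3)x^3 + (70/3)x^2 - (425/27)x + 341/81
image of x^6: 6x^5 - 25x^4 + (140/3)x^3 - (425/9)x^2 + (682/27)x - 455/81
image of x^7: 7x^6 - 35x^5 + (245/3)x^4 - (2975/27)x^3 + (2387/27)x^2 - (3185/81)x + 5461/729
image of x^8: 8x^7 - (140/3)x^6 + (392/3)x^5 - (5950/27)x^4 + (19096/81)x^3 - (12740/81)x^2 + (43688/729)x - 21845/2187
each image's coordinates form column j of the matrix

the matrix is [[0, 1, -5/3, 7/3, -85/27, 341/81, -455/81, 5461/729, -21845/2187]; [0, 0, 2, -5, 28/3, -425/27, 682/27, -3185/81, 43688/729]; [0, 0, 0, 3, -10, 70/3, -425/9, 2387/27, -12740/81]; [0, 0, 0, 0, 4, -50/3, 140/3, -2975/27, 19096/81]; [0, 0, 0, 0, 0, 5, -25, 245/3, -5950/27]; [0, 0, 0, 0, 0, 0, 6, -35, 392/3]; [0, 0, 0, 0, 0, 0, 0, 7, -140/3]; [0, 0, 0, 0, 0, 0, 0, 0, 8]] (rows listed top to bottom)


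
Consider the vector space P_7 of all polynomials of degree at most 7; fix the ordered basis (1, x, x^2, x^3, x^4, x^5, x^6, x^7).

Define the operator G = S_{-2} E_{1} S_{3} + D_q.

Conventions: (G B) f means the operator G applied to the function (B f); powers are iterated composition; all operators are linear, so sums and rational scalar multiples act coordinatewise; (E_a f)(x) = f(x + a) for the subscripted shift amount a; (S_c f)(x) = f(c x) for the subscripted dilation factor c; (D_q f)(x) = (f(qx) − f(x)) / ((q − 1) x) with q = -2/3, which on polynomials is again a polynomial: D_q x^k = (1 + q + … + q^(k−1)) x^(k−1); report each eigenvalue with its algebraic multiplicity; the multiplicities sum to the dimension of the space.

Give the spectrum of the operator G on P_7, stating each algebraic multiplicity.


image of 1: 1
image of x: -6x + 4
image of x^2: 36x^2 - (107/3)x + 9
image of x^3: -216x^3 + (2923/9)x^2 - 162x + 27
image of x^4: 1296x^4 - (69971/27)x^3 + 1944x^2 - 648x + 81
image of x^5: -7776x^5 + (1574695/81)x^4 - 19440x^3 + 9720x^2 - 2430x + 243
image of x^6: 46656x^6 - (34012091/243)x^5 + 174960x^4 - 116640x^3 + 43740x^2 - 8748x + 729
image of x^7: -279936x^7 + (714257167/729)x^6 - 1469664x^5 + 1224720x^4 - 612360x^3 + 183708x^2 - 30618x + 2187
the matrix is upper triangular; its diagonal is (1, -6, 36, -216, 1296, -7776, 46656, -279936)
for a triangular matrix the eigenvalues are the diagonal entries, with algebraic multiplicity their repetition count

λ = -279936 (multiplicity 1), λ = -7776 (multiplicity 1), λ = -216 (multiplicity 1), λ = -6 (multiplicity 1), λ = 1 (multiplicity 1), λ = 36 (multiplicity 1), λ = 1296 (multiplicity 1), λ = 46656 (multiplicity 1)


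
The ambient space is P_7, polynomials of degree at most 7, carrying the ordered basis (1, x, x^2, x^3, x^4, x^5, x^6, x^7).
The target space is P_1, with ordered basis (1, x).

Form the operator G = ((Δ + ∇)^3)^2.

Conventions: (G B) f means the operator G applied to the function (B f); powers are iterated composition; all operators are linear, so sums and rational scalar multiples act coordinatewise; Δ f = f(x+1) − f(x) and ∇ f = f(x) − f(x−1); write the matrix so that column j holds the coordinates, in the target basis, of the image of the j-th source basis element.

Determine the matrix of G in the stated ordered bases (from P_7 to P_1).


the matrix is [[0, 0, 0, 0, 0, 0, 46080, 0]; [0, 0, 0, 0, 0, 0, 0, 322560]] (rows listed top to bottom)

image of 1: 0
image of x: 0
image of x^2: 0
image of x^3: 0
image of x^4: 0
image of x^5: 0
image of x^6: 46080
image of x^7: 322560x
each image's coordinates form column j of the matrix


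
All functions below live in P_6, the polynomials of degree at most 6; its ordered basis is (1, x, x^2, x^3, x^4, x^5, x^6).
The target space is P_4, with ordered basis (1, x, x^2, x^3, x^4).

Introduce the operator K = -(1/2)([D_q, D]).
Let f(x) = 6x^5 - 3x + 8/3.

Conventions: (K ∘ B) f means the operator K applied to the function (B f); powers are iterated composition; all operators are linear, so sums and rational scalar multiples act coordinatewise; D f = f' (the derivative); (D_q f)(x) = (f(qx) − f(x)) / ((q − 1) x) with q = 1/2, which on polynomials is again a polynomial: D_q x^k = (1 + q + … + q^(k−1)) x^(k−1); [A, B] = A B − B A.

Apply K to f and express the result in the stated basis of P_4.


D f = 30x^4 - 3
D_q D f = (225/4)x^3
D_q f = (93/8)x^4 - 3
D D_q f = (93/2)x^3
[D_q, D] f = (39/4)x^3
(-(1/2)([D_q, D])) f = -(39/8)x^3

g(x) = -(39/8)x^3


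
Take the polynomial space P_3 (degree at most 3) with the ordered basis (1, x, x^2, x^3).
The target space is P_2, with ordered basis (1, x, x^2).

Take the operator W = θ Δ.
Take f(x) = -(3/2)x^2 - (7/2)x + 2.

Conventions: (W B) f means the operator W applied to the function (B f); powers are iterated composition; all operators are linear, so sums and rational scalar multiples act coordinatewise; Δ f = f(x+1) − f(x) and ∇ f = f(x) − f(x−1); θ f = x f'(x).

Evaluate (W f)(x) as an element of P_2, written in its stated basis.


Δ f = -3x - 5
θ Δ f = -3x

g(x) = -3x


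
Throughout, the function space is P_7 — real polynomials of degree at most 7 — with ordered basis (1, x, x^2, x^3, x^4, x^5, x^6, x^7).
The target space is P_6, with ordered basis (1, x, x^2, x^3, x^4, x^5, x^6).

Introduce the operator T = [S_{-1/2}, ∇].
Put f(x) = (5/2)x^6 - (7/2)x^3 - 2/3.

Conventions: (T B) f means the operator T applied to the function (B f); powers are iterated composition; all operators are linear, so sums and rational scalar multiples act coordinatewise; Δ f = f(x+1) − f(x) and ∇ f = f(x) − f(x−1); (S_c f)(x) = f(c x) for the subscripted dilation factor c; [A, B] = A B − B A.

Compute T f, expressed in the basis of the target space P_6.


the result is g(x) = -(45/64)x^5 - (225/128)x^4 - (225/32)x^3 - (1629/128)x^2 - (747/64)x - 819/128

∇ f = 15x^5 - (75/2)x^4 + 50x^3 - 48x^2 + (51/2)x - 6
S_{-1/2} ∇ f = -(15/32)x^5 - (75/32)x^4 - (25/4)x^3 - 12x^2 - (51/4)x - 6
S_{-1/2} f = (5/128)x^6 + (7/16)x^3 - 2/3
∇ S_{-1/2} f = (15/64)x^5 - (75/128)x^4 + (25/32)x^3 + (93/128)x^2 - (69/64)x + 51/128
[S_{-1/2}, ∇] f = -(45/64)x^5 - (225/128)x^4 - (225/32)x^3 - (1629/128)x^2 - (747/64)x - 819/128


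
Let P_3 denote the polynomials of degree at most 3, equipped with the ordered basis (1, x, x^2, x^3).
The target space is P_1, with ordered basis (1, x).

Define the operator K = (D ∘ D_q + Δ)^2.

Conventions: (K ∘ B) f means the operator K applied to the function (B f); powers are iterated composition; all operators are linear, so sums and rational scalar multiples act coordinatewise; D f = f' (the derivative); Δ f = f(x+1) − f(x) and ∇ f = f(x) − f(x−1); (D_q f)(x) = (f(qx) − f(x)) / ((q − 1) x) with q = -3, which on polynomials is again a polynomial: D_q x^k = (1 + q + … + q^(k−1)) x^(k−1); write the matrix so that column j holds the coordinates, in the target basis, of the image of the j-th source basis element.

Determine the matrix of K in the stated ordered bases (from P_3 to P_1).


the matrix is [[0, 0, 2, 14]; [0, 0, 0, 6]] (rows listed top to bottom)

image of 1: 0
image of x: 0
image of x^2: 2
image of x^3: 6x + 14
each image's coordinates form column j of the matrix


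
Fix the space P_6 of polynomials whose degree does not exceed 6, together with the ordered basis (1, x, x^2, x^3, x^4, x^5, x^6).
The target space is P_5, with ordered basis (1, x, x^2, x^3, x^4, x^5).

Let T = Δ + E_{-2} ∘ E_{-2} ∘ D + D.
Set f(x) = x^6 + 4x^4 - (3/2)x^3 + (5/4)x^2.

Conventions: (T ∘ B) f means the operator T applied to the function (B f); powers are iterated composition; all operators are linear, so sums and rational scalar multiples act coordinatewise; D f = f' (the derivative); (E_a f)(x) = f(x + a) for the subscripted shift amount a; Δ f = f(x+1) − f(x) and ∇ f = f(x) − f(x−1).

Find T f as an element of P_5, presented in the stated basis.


the result is g(x) = 18x^5 - 105x^4 + 1028x^3 - (8013/2)x^2 + 8509x - 28981/4

Δ f = 6x^5 + 15x^4 + 36x^3 + (69/2)x^2 + 20x + 19/4
D f = 6x^5 + 16x^3 - (9/2)x^2 + (5/2)x
E_{-2} D f = 6x^5 - 60x^4 + 256x^3 - (1161/2)x^2 + (1385/2)x - 343
E_{-2} E_{-2} D f = 6x^5 - 120x^4 + 976x^3 - (8073/2)x^2 + (16973/2)x - 7250
D f = 6x^5 + 16x^3 - (9/2)x^2 + (5/2)x
(Δ + E_{-2} ∘ E_{-2} ∘ D + D) f = 18x^5 - 105x^4 + 1028x^3 - (8013/2)x^2 + 8509x - 28981/4


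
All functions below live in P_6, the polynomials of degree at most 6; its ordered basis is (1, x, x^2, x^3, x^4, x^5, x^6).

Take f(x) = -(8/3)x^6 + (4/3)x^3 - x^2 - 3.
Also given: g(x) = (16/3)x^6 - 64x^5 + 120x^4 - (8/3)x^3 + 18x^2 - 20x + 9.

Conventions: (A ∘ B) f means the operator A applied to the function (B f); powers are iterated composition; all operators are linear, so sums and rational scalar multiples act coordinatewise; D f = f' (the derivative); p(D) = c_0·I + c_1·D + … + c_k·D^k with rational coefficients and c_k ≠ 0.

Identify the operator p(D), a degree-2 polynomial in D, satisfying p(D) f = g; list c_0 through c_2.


p(D) = -2·I + 4·D − (3/2)·D^2, i.e. c_0 = -2, c_1 = 4, c_2 = -3/2

D^0 f = -(8/3)x^6 + (4/3)x^3 - x^2 - 3
D^1 f = -16x^5 + 4x^2 - 2x
D^2 f = -80x^4 + 8x - 2
matching coefficients of g against c_0 f + c_1 Df + … from the top degree down determines the c_i
solution: c_0 = -2, c_1 = 4, c_2 = -3/2


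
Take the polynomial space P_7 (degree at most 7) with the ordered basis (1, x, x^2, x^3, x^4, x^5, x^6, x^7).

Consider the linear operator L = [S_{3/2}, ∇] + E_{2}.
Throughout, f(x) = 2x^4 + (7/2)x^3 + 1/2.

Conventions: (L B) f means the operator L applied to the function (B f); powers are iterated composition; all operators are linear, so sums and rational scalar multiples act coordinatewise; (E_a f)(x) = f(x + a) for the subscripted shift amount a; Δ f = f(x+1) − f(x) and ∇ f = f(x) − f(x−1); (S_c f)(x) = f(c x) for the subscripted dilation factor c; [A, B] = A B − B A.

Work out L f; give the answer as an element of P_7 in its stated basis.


the result is g(x) = 2x^4 + 6x^3 + (1455/16)x^2 + (1555/16)x + 965/16

∇ f = 8x^3 - (3/2)x^2 - (5/2)x + 3/2
S_{3/2} ∇ f = 27x^3 - (27/8)x^2 - (15/4)x + 3/2
S_{3/2} f = (81/8)x^4 + (189/16)x^3 + 1/2
∇ S_{3/2} f = (81/2)x^3 - (405/16)x^2 + (81/16)x + 27/16
[S_{3/2}, ∇] f = -(27/2)x^3 + (351/16)x^2 - (141/16)x - 3/16
E_{2} f = 2x^4 + (39/2)x^3 + 69x^2 + 106x + 121/2
([S_{3/2}, ∇] + E_{2}) f = 2x^4 + 6x^3 + (1455/16)x^2 + (1555/16)x + 965/16


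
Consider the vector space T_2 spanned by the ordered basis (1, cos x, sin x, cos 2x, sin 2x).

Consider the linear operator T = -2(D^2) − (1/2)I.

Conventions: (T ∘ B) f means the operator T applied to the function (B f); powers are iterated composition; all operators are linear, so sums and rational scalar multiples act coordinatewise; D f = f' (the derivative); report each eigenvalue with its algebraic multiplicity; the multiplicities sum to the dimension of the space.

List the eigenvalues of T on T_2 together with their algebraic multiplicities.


λ = -1/2 (multiplicity 1), λ = 3/2 (multiplicity 2), λ = 15/2 (multiplicity 2)

image of 1: -1/2
image of cos x: (3/2)cos x
image of sin x: (3/2)sin x
image of cos 2x: (15/2)cos 2x
image of sin 2x: (15/2)sin 2x
the matrix is diagonal; its diagonal is (-1/2, 3/2, 3/2, 15/2, 15/2)
for a triangular matrix the eigenvalues are the diagonal entries, with algebraic multiplicity their repetition count


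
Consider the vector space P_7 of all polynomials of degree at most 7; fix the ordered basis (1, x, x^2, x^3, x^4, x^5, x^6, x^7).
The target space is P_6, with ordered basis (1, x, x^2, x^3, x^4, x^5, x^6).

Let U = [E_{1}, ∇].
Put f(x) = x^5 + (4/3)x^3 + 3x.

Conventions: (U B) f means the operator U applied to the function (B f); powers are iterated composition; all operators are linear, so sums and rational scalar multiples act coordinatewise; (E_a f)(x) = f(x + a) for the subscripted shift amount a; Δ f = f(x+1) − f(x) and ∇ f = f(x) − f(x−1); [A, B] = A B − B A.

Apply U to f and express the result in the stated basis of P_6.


∇ f = 5x^4 - 10x^3 + 14x^2 - 9x + 16/3
E_{1} ∇ f = 5x^4 + 10x^3 + 14x^2 + 9x + 16/3
E_{1} f = x^5 + 5x^4 + (34/3)x^3 + 14x^2 + 12x + 16/3
∇ E_{1} f = 5x^4 + 10x^3 + 14x^2 + 9x + 16/3
[E_{1}, ∇] f = 0

the result is g(x) = 0


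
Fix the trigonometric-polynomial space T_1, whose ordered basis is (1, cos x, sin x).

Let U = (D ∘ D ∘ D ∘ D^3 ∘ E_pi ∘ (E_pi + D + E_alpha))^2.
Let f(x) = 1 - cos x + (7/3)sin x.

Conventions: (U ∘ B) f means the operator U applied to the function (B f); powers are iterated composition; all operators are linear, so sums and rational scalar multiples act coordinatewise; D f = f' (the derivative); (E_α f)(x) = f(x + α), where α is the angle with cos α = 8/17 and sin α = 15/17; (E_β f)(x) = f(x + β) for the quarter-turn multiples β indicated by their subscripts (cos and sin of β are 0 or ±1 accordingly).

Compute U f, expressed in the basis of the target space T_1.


the result is g(x) = -(401/289)cos x - (8329/867)sin x

E_pi f = 1 + cos x - (7/3)sin x
D f = (7/3)cos x + sin x
E_alpha f = 1 + (27/17)cos x + (101/51)sin x
(E_pi + D + E_alpha) f = 2 + (251/51)cos x + (11/17)sin x
E_pi (E_pi + D + E_alpha) f = 2 - (251/51)cos x - (11/17)sin x
D E_pi (E_pi + D + E_alpha) f = -(11/17)cos x + (251/51)sin x
D D E_pi (E_pi + D + E_alpha) f = (251/51)cos x + (11/17)sin x
D D D E_pi (E_pi + D + E_alpha) f = (11/17)cos x - (251/51)sin x
D (D^3 ∘ E_pi ∘ (E_pi + D + E_alpha)) f = -(251/51)cos x - (11/17)sin x
D D (D^3 ∘ E_pi ∘ (E_pi + D + E_alpha)) f = -(11/17)cos x + (251/51)sin x
D (D ∘ D) (D^3 ∘ E_pi ∘ (E_pi + D + E_alpha)) f = (251/51)cos x + (11/17)sin x
E_pi (D ∘ D ∘ D ∘ D^3 ∘ E_pi ∘ (E_pi + D + E_alpha)) f = -(251/51)cos x - (11/17)sin x
D (D ∘ D ∘ D ∘ D^3 ∘ E_pi ∘ (E_pi + D + E_alpha)) f = (11/17)cos x - (251/51)sin x
E_alpha (D ∘ D ∘ D ∘ D^3 ∘ E_pi ∘ (E_pi + D + E_alpha)) f = (2503/867)cos x - (1167/289)sin x
(E_pi + D + E_alpha) (D ∘ D ∘ D ∘ D^3 ∘ E_pi ∘ (E_pi + D + E_alpha)) f = -(401/289)cos x - (8329/867)sin x
E_pi (E_pi + D + E_alpha) (D ∘ D ∘ D ∘ D^3 ∘ E_pi ∘ (E_pi + D + E_alpha)) f = (401/289)cos x + (8329/867)sin x
D E_pi (E_pi + D + E_alpha) (D ∘ D ∘ D ∘ D^3 ∘ E_pi ∘ (E_pi + D + E_alpha)) f = (8329/867)cos x - (401/289)sin x
D D E_pi (E_pi + D + E_alpha) (D ∘ D ∘ D ∘ D^3 ∘ E_pi ∘ (E_pi + D + E_alpha)) f = -(401/289)cos x - (8329/867)sin x
D D D E_pi (E_pi + D + E_alpha) (D ∘ D ∘ D ∘ D^3 ∘ E_pi ∘ (E_pi + D + E_alpha)) f = -(8329/867)cos x + (401/289)sin x
D (D^3 ∘ E_pi ∘ (E_pi + D + E_alpha)) (D ∘ D ∘ D ∘ D^3 ∘ E_pi ∘ (E_pi + D + E_alpha)) f = (401/289)cos x + (8329/867)sin x
D D (D^3 ∘ E_pi ∘ (E_pi + D + E_alpha)) (D ∘ D ∘ D ∘ D^3 ∘ E_pi ∘ (E_pi + D + E_alpha)) f = (8329/867)cos x - (401/289)sin x
D (D ∘ D) (D^3 ∘ E_pi ∘ (E_pi + D + E_alpha)) (D ∘ D ∘ D ∘ D^3 ∘ E_pi ∘ (E_pi + D + E_alpha)) f = -(401/289)cos x - (8329/867)sin x


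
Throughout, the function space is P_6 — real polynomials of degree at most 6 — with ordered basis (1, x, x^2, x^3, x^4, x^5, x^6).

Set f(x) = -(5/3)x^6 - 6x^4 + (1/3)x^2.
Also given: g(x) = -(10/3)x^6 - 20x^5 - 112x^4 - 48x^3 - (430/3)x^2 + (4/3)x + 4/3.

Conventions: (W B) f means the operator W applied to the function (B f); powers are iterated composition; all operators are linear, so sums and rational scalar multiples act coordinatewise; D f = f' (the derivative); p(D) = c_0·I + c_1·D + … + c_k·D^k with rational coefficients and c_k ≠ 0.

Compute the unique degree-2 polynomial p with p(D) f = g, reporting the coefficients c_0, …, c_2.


D^0 f = -(5/3)x^6 - 6x^4 + (1/3)x^2
D^1 f = -10x^5 - 24x^3 + (2/3)x
D^2 f = -50x^4 - 72x^2 + 2/3
matching coefficients of g against c_0 f + c_1 Df + … from the top degree down determines the c_i
solution: c_0 = 2, c_1 = 2, c_2 = 2

c_0 = 2, c_1 = 2, c_2 = 2


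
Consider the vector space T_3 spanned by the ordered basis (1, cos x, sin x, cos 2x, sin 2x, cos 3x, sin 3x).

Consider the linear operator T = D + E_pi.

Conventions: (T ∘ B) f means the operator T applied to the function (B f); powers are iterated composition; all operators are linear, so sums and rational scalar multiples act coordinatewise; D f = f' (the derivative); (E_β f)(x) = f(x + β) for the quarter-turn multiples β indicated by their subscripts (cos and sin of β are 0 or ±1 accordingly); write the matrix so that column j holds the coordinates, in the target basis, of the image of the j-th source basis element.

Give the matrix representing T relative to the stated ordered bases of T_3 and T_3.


image of 1: 1
image of cos x: -cos x - sin x
image of sin x: cos x - sin x
image of cos 2x: cos 2x - 2sin 2x
image of sin 2x: 2cos 2x + sin 2x
image of cos 3x: -cos 3x - 3sin 3x
image of sin 3x: 3cos 3x - sin 3x
each image's coordinates form column j of the matrix

the matrix is [[1, 0, 0, 0, 0, 0, 0]; [0, -1, 1, 0, 0, 0, 0]; [0, -1, -1, 0, 0, 0, 0]; [0, 0, 0, 1, 2, 0, 0]; [0, 0, 0, -2, 1, 0, 0]; [0, 0, 0, 0, 0, -1, 3]; [0, 0, 0, 0, 0, -3, -1]] (rows listed top to bottom)


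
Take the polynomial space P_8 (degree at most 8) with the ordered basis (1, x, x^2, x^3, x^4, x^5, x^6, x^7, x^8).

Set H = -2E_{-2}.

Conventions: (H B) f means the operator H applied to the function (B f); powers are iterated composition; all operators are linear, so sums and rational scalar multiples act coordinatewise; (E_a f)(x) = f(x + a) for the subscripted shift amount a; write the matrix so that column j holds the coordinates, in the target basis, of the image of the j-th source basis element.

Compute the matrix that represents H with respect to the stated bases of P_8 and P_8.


image of 1: -2
image of x: -2x + 4
image of x^2: -2x^2 + 8x - 8
image of x^3: -2x^3 + 12x^2 - 24x + 16
image of x^4: -2x^4 + 16x^3 - 48x^2 + 64x - 32
image of x^5: -2x^5 + 20x^4 - 80x^3 + 160x^2 - 160x + 64
image of x^6: -2x^6 + 24x^5 - 120x^4 + 320x^3 - 480x^2 + 384x - 128
image of x^7: -2x^7 + 28x^6 - 168x^5 + 560x^4 - 1120x^3 + 1344x^2 - 896x + 256
image of x^8: -2x^8 + 32x^7 - 224x^6 + 896x^5 - 2240x^4 + 3584x^3 - 3584x^2 + 2048x - 512
each image's coordinates form column j of the matrix

the matrix is [[-2, 4, -8, 16, -32, 64, -128, 256, -512]; [0, -2, 8, -24, 64, -160, 384, -896, 2048]; [0, 0, -2, 12, -48, 160, -480, 1344, -3584]; [0, 0, 0, -2, 16, -80, 320, -1120, 3584]; [0, 0, 0, 0, -2, 20, -120, 560, -2240]; [0, 0, 0, 0, 0, -2, 24, -168, 896]; [0, 0, 0, 0, 0, 0, -2, 28, -224]; [0, 0, 0, 0, 0, 0, 0, -2, 32]; [0, 0, 0, 0, 0, 0, 0, 0, -2]] (rows listed top to bottom)


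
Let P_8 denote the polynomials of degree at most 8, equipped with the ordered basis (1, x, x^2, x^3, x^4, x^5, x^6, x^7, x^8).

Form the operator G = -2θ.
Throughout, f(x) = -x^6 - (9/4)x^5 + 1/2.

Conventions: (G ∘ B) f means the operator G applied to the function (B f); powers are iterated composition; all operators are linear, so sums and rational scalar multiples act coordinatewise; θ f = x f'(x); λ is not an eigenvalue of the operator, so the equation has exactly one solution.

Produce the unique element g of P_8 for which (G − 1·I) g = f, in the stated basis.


write g with unknown coordinates in the stated basis and equate coefficients in (G − 1·I) g = f
solving from the highest basis element down gives g = (1/13)x^6 + (9/44)x^5 - 1/2
check: G g = -(12/13)x^6 - (45/22)x^5
so G g − 1·g = -x^6 - (9/4)x^5 + 1/2 = f ✓

g(x) = (1/13)x^6 + (9/44)x^5 - 1/2


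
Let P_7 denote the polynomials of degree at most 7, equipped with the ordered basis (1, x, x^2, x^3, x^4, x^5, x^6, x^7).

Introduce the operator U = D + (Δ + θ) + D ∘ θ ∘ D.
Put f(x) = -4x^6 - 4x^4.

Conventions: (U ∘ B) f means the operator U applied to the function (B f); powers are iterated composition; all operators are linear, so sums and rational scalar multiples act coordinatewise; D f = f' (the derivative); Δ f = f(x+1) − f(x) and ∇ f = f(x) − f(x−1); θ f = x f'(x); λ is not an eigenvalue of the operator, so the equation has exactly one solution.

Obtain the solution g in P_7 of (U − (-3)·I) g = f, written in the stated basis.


g(x) = -(4/9)x^6 + (2/3)x^5 + (188/21)x^4 - (3866/189)x^3 - (15956/315)x^2 + (37246/315)x - 69212/2835

write g with unknown coordinates in the stated basis and equate coefficients in (U − (-3)·I) g = f
solving from the highest basis element down gives g = -(4/9)x^6 + (2/3)x^5 + (188/21)x^4 - (3866/189)x^3 - (15956/315)x^2 + (37246/315)x - 69212/2835
check: U g = -(8/3)x^6 - 2x^5 - (216/7)x^4 + (3866/63)x^3 + (15956/105)x^2 - (37246/105)x + 69212/945
so U g − (-3)·g = -4x^6 - 4x^4 = f ✓


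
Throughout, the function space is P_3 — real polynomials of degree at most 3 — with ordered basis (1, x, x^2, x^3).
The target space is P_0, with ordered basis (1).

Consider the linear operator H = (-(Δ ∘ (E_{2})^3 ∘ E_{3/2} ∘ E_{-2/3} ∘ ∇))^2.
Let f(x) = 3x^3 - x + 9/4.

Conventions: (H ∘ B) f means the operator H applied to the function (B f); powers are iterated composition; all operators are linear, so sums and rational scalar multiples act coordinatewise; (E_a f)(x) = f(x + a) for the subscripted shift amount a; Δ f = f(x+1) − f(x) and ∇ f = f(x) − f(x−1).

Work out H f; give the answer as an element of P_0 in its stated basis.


∇ f = 9x^2 - 9x + 2
E_{-2/3} ∇ f = 9x^2 - 21x + 12
E_{3/2} E_{-2/3} ∇ f = 9x^2 + 6x + 3/4
E_{2} (E_{3/2} ∘ E_{-2/3} ∘ ∇) f = 9x^2 + 42x + 195/4
E_{2} E_{2} (E_{3/2} ∘ E_{-2/3} ∘ ∇) f = 9x^2 + 78x + 675/4
E_{2} E_{2} E_{2} (E_{3/2} ∘ E_{-2/3} ∘ ∇) f = 9x^2 + 114x + 1443/4
Δ (E_{2})^3 (E_{3/2} ∘ E_{-2/3} ∘ ∇) f = 18x + 123
(-(Δ ∘ (E_{2})^3 ∘ E_{3/2} ∘ E_{-2/3} ∘ ∇)) f = -18x - 123
∇ (-(Δ ∘ (E_{2})^3 ∘ E_{3/2} ∘ E_{-2/3} ∘ ∇)) f = -18
E_{-2/3} ∇ (-(Δ ∘ (E_{2})^3 ∘ E_{3/2} ∘ E_{-2/3} ∘ ∇)) f = -18
E_{3/2} E_{-2/3} ∇ (-(Δ ∘ (E_{2})^3 ∘ E_{3/2} ∘ E_{-2/3} ∘ ∇)) f = -18
E_{2} (E_{3/2} ∘ E_{-2/3} ∘ ∇) (-(Δ ∘ (E_{2})^3 ∘ E_{3/2} ∘ E_{-2/3} ∘ ∇)) f = -18
E_{2} E_{2} (E_{3/2} ∘ E_{-2/3} ∘ ∇) (-(Δ ∘ (E_{2})^3 ∘ E_{3/2} ∘ E_{-2/3} ∘ ∇)) f = -18
E_{2} E_{2} E_{2} (E_{3/2} ∘ E_{-2/3} ∘ ∇) (-(Δ ∘ (E_{2})^3 ∘ E_{3/2} ∘ E_{-2/3} ∘ ∇)) f = -18
Δ (E_{2})^3 (E_{3/2} ∘ E_{-2/3} ∘ ∇) (-(Δ ∘ (E_{2})^3 ∘ E_{3/2} ∘ E_{-2/3} ∘ ∇)) f = 0
(-(Δ ∘ (E_{2})^3 ∘ E_{3/2} ∘ E_{-2/3} ∘ ∇)) (-(Δ ∘ (E_{2})^3 ∘ E_{3/2} ∘ E_{-2/3} ∘ ∇)) f = 0

the result is g(x) = 0
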